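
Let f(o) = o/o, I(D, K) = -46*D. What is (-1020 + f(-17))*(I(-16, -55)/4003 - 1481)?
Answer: 6040333433/4003 ≈ 1.5090e+6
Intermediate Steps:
f(o) = 1
(-1020 + f(-17))*(I(-16, -55)/4003 - 1481) = (-1020 + 1)*(-46*(-16)/4003 - 1481) = -1019*(736*(1/4003) - 1481) = -1019*(736/4003 - 1481) = -1019*(-5927707/4003) = 6040333433/4003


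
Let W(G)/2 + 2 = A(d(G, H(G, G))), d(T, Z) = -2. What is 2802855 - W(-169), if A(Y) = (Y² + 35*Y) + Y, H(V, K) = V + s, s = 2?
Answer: 2802995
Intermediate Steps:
H(V, K) = 2 + V (H(V, K) = V + 2 = 2 + V)
A(Y) = Y² + 36*Y
W(G) = -140 (W(G) = -4 + 2*(-2*(36 - 2)) = -4 + 2*(-2*34) = -4 + 2*(-68) = -4 - 136 = -140)
2802855 - W(-169) = 2802855 - 1*(-140) = 2802855 + 140 = 2802995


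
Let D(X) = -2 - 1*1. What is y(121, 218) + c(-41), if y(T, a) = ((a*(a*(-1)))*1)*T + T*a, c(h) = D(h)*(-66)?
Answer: -5723828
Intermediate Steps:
D(X) = -3 (D(X) = -2 - 1 = -3)
c(h) = 198 (c(h) = -3*(-66) = 198)
y(T, a) = T*a - T*a² (y(T, a) = ((a*(-a))*1)*T + T*a = (-a²*1)*T + T*a = (-a²)*T + T*a = -T*a² + T*a = T*a - T*a²)
y(121, 218) + c(-41) = 121*218*(1 - 1*218) + 198 = 121*218*(1 - 218) + 198 = 121*218*(-217) + 198 = -5724026 + 198 = -5723828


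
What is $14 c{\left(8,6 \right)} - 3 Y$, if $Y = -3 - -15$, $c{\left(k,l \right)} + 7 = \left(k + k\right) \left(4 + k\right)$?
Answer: $2554$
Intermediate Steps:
$c{\left(k,l \right)} = -7 + 2 k \left(4 + k\right)$ ($c{\left(k,l \right)} = -7 + \left(k + k\right) \left(4 + k\right) = -7 + 2 k \left(4 + k\right)$)
$Y = 12$ ($Y = -3 + 15 = 12$)
$14 c{\left(8,6 \right)} - 3 Y = 14 \left(-7 + 2 \cdot 8^{2} + 8 \cdot 8\right) - 36 = 14 \left(-7 + 2 \cdot 64 + 64\right) - 36 = 14 \left(-7 + 128 + 64\right) - 36 = 14 \cdot 185 - 36 = 2590 - 36 = 2554$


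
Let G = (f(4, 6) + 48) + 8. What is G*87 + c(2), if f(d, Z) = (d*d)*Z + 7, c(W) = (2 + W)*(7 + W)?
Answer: 13869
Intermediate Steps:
f(d, Z) = 7 + Z*d² (f(d, Z) = d²*Z + 7 = Z*d² + 7 = 7 + Z*d²)
G = 159 (G = ((7 + 6*4²) + 48) + 8 = ((7 + 6*16) + 48) + 8 = ((7 + 96) + 48) + 8 = (103 + 48) + 8 = 151 + 8 = 159)
G*87 + c(2) = 159*87 + (14 + 2² + 9*2) = 13833 + (14 + 4 + 18) = 13833 + 36 = 13869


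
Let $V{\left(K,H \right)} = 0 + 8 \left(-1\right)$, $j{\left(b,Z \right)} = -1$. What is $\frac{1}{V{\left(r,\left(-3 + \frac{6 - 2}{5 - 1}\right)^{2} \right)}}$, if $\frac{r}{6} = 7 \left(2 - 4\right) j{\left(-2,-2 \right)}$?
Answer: $- \frac{1}{8} \approx -0.125$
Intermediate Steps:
$r = 84$ ($r = 6 \cdot 7 \left(2 - 4\right) \left(-1\right) = 6 \cdot 7 \left(-2\right) \left(-1\right) = 6 \left(\left(-14\right) \left(-1\right)\right) = 6 \cdot 14 = 84$)
$V{\left(K,H \right)} = -8$ ($V{\left(K,H \right)} = 0 - 8 = -8$)
$\frac{1}{V{\left(r,\left(-3 + \frac{6 - 2}{5 - 1}\right)^{2} \right)}} = \frac{1}{-8} = - \frac{1}{8}$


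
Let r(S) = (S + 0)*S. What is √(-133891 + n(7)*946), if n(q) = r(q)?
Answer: I*√87537 ≈ 295.87*I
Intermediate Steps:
r(S) = S² (r(S) = S*S = S²)
n(q) = q²
√(-133891 + n(7)*946) = √(-133891 + 7²*946) = √(-133891 + 49*946) = √(-133891 + 46354) = √(-87537) = I*√87537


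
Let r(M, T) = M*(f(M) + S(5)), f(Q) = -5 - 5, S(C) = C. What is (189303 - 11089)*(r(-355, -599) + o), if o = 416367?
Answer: 74518758388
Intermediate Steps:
f(Q) = -10
r(M, T) = -5*M (r(M, T) = M*(-10 + 5) = M*(-5) = -5*M)
(189303 - 11089)*(r(-355, -599) + o) = (189303 - 11089)*(-5*(-355) + 416367) = 178214*(1775 + 416367) = 178214*418142 = 74518758388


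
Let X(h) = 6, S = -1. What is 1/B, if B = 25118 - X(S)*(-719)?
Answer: 1/29432 ≈ 3.3977e-5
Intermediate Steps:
B = 29432 (B = 25118 - 6*(-719) = 25118 - 1*(-4314) = 25118 + 4314 = 29432)
1/B = 1/29432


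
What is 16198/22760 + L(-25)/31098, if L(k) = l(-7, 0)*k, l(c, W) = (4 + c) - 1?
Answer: 126500351/176947620 ≈ 0.71490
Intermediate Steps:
l(c, W) = 3 + c
L(k) = -4*k (L(k) = (3 - 7)*k = -4*k)
16198/22760 + L(-25)/31098 = 16198/22760 - 4*(-25)/31098 = 16198*(1/22760) + 100*(1/31098) = 8099/11380 + 50/15549 = 126500351/176947620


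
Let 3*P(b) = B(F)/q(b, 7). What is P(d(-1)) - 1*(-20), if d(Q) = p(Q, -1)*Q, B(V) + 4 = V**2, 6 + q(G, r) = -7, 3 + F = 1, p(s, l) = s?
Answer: 20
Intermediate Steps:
F = -2 (F = -3 + 1 = -2)
q(G, r) = -13 (q(G, r) = -6 - 7 = -13)
B(V) = -4 + V**2
d(Q) = Q**2 (d(Q) = Q*Q = Q**2)
P(b) = 0 (P(b) = ((-4 + (-2)**2)/(-13))/3 = ((-4 + 4)*(-1/13))/3 = (0*(-1/13))/3 = (1/3)*0 = 0)
P(d(-1)) - 1*(-20) = 0 - 1*(-20) = 0 + 20 = 20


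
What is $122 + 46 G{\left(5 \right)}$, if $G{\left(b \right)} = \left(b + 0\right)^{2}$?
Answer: $1272$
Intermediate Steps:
$G{\left(b \right)} = b^{2}$
$122 + 46 G{\left(5 \right)} = 122 + 46 \cdot 5^{2} = 122 + 46 \cdot 25 = 122 + 1150 = 1272$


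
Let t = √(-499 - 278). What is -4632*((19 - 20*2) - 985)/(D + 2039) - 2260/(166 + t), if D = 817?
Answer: 5456434574/3371627 + 2260*I*√777/28333 ≈ 1618.3 + 2.2234*I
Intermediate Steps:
t = I*√777 (t = √(-777) = I*√777 ≈ 27.875*I)
-4632*((19 - 20*2) - 985)/(D + 2039) - 2260/(166 + t) = -4632*((19 - 20*2) - 985)/(817 + 2039) - 2260/(166 + I*√777) = -4632/(2856/((19 - 40) - 985)) - 2260/(166 + I*√777) = -4632/(2856/(-21 - 985)) - 2260/(166 + I*√777) = -4632/(2856/(-1006)) - 2260/(166 + I*√777) = -4632/(2856*(-1/1006)) - 2260/(166 + I*√777) = -4632/(-1428/503) - 2260/(166 + I*√777) = -4632*(-503/1428) - 2260/(166 + I*√777) = 194158/119 - 2260/(166 + I*√777)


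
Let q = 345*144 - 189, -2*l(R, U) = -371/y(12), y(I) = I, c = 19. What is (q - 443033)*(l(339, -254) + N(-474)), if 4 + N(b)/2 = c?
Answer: -214677161/12 ≈ -1.7890e+7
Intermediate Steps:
N(b) = 30 (N(b) = -8 + 2*19 = -8 + 38 = 30)
l(R, U) = 371/24 (l(R, U) = -(-371)/(2*12) = -½*(-371/12) = 371/24)
q = 49491 (q = 49680 - 189 = 49491)
(q - 443033)*(l(339, -254) + N(-474)) = (49491 - 443033)*(371/24 + 30) = -393542*1091/24 = -214677161/12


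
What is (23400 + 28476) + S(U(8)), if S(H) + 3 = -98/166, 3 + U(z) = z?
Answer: 4305410/83 ≈ 51872.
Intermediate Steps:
U(z) = -3 + z
S(H) = -298/83 (S(H) = -3 - 98/166 = -3 - 98*1/166 = -3 - 49/83 = -298/83)
(23400 + 28476) + S(U(8)) = (23400 + 28476) - 298/83 = 51876 - 298/83 = 4305410/83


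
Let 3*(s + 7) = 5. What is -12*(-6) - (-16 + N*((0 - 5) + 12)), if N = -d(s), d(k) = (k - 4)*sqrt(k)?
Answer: 88 - 784*I*sqrt(3)/9 ≈ 88.0 - 150.88*I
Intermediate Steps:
s = -16/3 (s = -7 + (1/3)*5 = -7 + 5/3 = -16/3 ≈ -5.3333)
d(k) = sqrt(k)*(-4 + k) (d(k) = (-4 + k)*sqrt(k) = sqrt(k)*(-4 + k))
N = 112*I*sqrt(3)/9 (N = -sqrt(-16/3)*(-4 - 16/3) = -4*I*sqrt(3)/3*(-28)/3 = -(-112)*I*sqrt(3)/9 = 112*I*sqrt(3)/9 ≈ 21.554*I)
-12*(-6) - (-16 + N*((0 - 5) + 12)) = -12*(-6) - (-16 + (112*I*sqrt(3)/9)*((0 - 5) + 12)) = 72 - (-16 + (112*I*sqrt(3)/9)*(-5 + 12)) = 72 - (-16 + (112*I*sqrt(3)/9)*7) = 72 - (-16 + 784*I*sqrt(3)/9) = 72 + (16 - 784*I*sqrt(3)/9) = 88 - 784*I*sqrt(3)/9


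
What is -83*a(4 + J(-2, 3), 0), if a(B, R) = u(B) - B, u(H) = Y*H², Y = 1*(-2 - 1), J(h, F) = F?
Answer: 12782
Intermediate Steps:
Y = -3 (Y = 1*(-3) = -3)
u(H) = -3*H²
a(B, R) = -B - 3*B² (a(B, R) = -3*B² - B = -B - 3*B²)
-83*a(4 + J(-2, 3), 0) = -83*(4 + 3)*(-1 - 3*(4 + 3)) = -581*(-1 - 3*7) = -581*(-1 - 21) = -581*(-22) = -83*(-154) = 12782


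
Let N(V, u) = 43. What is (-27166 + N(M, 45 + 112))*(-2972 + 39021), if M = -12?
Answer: -977757027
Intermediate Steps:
(-27166 + N(M, 45 + 112))*(-2972 + 39021) = (-27166 + 43)*(-2972 + 39021) = -27123*36049 = -977757027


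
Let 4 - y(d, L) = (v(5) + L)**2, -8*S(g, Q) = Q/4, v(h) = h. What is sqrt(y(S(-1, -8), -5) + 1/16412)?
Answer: sqrt(269357847)/8206 ≈ 2.0000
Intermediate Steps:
S(g, Q) = -Q/32 (S(g, Q) = -Q/(8*4) = -Q/32)
y(d, L) = 4 - (5 + L)**2
sqrt(y(S(-1, -8), -5) + 1/16412) = sqrt((4 - (5 - 5)**2) + 1/16412) = sqrt((4 - 1*0**2) + 1/16412) = sqrt((4 - 1*0) + 1/16412) = sqrt((4 + 0) + 1/16412) = sqrt(4 + 1/16412) = sqrt(65649/16412) = sqrt(269357847)/8206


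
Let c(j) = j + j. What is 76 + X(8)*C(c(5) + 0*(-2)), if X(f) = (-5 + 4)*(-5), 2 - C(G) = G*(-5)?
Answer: 336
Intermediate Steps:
c(j) = 2*j
C(G) = 2 + 5*G (C(G) = 2 - G*(-5) = 2 - (-5)*G = 2 + 5*G)
X(f) = 5 (X(f) = -1*(-5) = 5)
76 + X(8)*C(c(5) + 0*(-2)) = 76 + 5*(2 + 5*(2*5 + 0*(-2))) = 76 + 5*(2 + 5*(10 + 0)) = 76 + 5*(2 + 5*10) = 76 + 5*(2 + 50) = 76 + 5*52 = 76 + 260 = 336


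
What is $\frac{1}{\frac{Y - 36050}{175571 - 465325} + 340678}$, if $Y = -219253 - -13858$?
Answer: $\frac{289754}{98713054657} \approx 2.9353 \cdot 10^{-6}$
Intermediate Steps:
$Y = -205395$ ($Y = -219253 + 13858 = -205395$)
$\frac{1}{\frac{Y - 36050}{175571 - 465325} + 340678} = \frac{1}{\frac{-205395 - 36050}{175571 - 465325} + 340678} = \frac{1}{- \frac{241445}{-289754} + 340678} = \frac{1}{\left(-241445\right) \left(- \frac{1}{289754}\right) + 340678} = \frac{1}{\frac{241445}{289754} + 340678} = \frac{1}{\frac{98713054657}{289754}} = \frac{289754}{98713054657}$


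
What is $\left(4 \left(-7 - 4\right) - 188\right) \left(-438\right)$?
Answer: $101616$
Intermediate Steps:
$\left(4 \left(-7 - 4\right) - 188\right) \left(-438\right) = \left(4 \left(-11\right) - 188\right) \left(-438\right) = \left(-44 - 188\right) \left(-438\right) = \left(-232\right) \left(-438\right) = 101616$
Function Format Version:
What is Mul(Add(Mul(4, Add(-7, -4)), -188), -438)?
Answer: 101616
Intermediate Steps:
Mul(Add(Mul(4, Add(-7, -4)), -188), -438) = Mul(Add(Mul(4, -11), -188), -438) = Mul(Add(-44, -188), -438) = Mul(-232, -438) = 101616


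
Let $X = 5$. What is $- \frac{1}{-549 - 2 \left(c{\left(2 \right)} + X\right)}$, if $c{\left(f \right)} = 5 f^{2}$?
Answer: $\frac{1}{599} \approx 0.0016694$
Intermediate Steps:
$- \frac{1}{-549 - 2 \left(c{\left(2 \right)} + X\right)} = - \frac{1}{-549 - 2 \left(5 \cdot 2^{2} + 5\right)} = - \frac{1}{-549 - 2 \left(5 \cdot 4 + 5\right)} = - \frac{1}{-549 - 2 \left(20 + 5\right)} = - \frac{1}{-549 - 50} = - \frac{1}{-599} = \left(-1\right) \left(- \frac{1}{599}\right) = \frac{1}{599}$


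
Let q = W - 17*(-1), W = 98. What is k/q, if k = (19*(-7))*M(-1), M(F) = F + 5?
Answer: -532/115 ≈ -4.6261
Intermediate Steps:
M(F) = 5 + F
k = -532 (k = (19*(-7))*(5 - 1) = -133*4 = -532)
q = 115 (q = 98 - 17*(-1) = 98 + 17 = 115)
k/q = -532/115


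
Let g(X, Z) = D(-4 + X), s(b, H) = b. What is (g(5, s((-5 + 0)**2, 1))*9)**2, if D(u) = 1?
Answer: 81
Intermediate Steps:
g(X, Z) = 1
(g(5, s((-5 + 0)**2, 1))*9)**2 = (1*9)**2 = 9**2 = 81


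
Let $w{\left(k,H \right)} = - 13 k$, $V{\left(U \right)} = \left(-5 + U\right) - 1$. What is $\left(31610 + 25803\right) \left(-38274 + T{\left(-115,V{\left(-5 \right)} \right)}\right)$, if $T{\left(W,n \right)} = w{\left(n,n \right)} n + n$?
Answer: $-2288367354$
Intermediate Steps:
$V{\left(U \right)} = -6 + U$
$T{\left(W,n \right)} = n - 13 n^{2}$ ($T{\left(W,n \right)} = - 13 n n + n = - 13 n^{2} + n = n - 13 n^{2}$)
$\left(31610 + 25803\right) \left(-38274 + T{\left(-115,V{\left(-5 \right)} \right)}\right) = \left(31610 + 25803\right) \left(-38274 + \left(-6 - 5\right) \left(1 - 13 \left(-6 - 5\right)\right)\right) = 57413 \left(-38274 - 11 \left(1 - -143\right)\right) = 57413 \left(-38274 - 11 \left(1 + 143\right)\right) = 57413 \left(-38274 - 1584\right) = 57413 \left(-39858\right) = -2288367354$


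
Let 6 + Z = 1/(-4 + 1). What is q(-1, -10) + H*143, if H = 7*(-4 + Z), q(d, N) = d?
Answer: -31034/3 ≈ -10345.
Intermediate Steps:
Z = -19/3 (Z = -6 + 1/(-4 + 1) = -6 + 1/(-3) = -6 - ⅓ = -19/3 ≈ -6.3333)
H = -217/3 (H = 7*(-4 - 19/3) = 7*(-31/3) = -217/3 ≈ -72.333)
q(-1, -10) + H*143 = -1 - 217/3*143 = -1 - 31031/3 = -31034/3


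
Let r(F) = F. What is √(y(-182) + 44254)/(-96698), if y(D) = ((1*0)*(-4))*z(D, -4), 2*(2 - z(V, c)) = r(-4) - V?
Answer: -√44254/96698 ≈ -0.0021755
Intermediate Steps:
z(V, c) = 4 + V/2 (z(V, c) = 2 - (-4 - V)/2 = 2 + (2 + V/2) = 4 + V/2)
y(D) = 0 (y(D) = ((1*0)*(-4))*(4 + D/2) = (0*(-4))*(4 + D/2) = 0*(4 + D/2) = 0)
√(y(-182) + 44254)/(-96698) = √(0 + 44254)/(-96698) = √44254*(-1/96698) = -√44254/96698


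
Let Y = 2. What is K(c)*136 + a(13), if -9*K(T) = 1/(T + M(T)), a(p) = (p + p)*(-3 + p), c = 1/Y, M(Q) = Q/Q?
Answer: 6748/27 ≈ 249.93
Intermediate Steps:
M(Q) = 1
c = 1/2 ≈ 0.50000
a(p) = 2*p*(-3 + p) (a(p) = (2*p)*(-3 + p) = 2*p*(-3 + p))
K(T) = -1/(9*(1 + T)) (K(T) = -1/(9*(T + 1)) = -1/(9*(1 + T)))
K(c)*136 + a(13) = -1/(9 + 9*(1/2))*136 + 2*13*(-3 + 13) = -1/(9 + 9/2)*136 + 2*13*10 = -1/27/2*136 + 260 = -1*2/27*136 + 260 = -2/27*136 + 260 = -272/27 + 260 = 6748/27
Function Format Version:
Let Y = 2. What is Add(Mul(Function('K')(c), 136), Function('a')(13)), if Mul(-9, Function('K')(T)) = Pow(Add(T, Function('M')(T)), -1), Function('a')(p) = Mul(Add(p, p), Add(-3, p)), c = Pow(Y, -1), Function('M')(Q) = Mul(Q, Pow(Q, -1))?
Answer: Rational(6748, 27) ≈ 249.93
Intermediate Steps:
Function('M')(Q) = 1
c = Rational(1, 2) (c = Pow(2, -1) = Rational(1, 2) ≈ 0.50000)
Function('a')(p) = Mul(2, p, Add(-3, p)) (Function('a')(p) = Mul(Mul(2, p), Add(-3, p)) = Mul(2, p, Add(-3, p)))
Function('K')(T) = Mul(Rational(-1, 9), Pow(Add(1, T), -1)) (Function('K')(T) = Mul(Rational(-1, 9), Pow(Add(T, 1), -1)) = Mul(Rational(-1, 9), Pow(Add(1, T), -1)))
Add(Mul(Function('K')(c), 136), Function('a')(13)) = Add(Mul(Mul(-1, Pow(Add(9, Mul(9, Rational(1, 2))), -1)), 136), Mul(2, 13, Add(-3, 13))) = Add(Mul(Mul(-1, Pow(Add(9, Rational(9, 2)), -1)), 136), Mul(2, 13, 10)) = Add(Mul(Mul(-1, Pow(Rational(27, 2), -1)), 136), 260) = Add(Mul(Mul(-1, Rational(2, 27)), 136), 260) = Add(Mul(Rational(-2, 27), 136), 260) = Add(Rational(-272, 27), 260) = Rational(6748, 27)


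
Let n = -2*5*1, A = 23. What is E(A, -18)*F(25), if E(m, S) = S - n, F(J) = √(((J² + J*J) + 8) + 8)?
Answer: -8*√1266 ≈ -284.65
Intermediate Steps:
n = -10 (n = -10*1 = -10)
F(J) = √(16 + 2*J²) (F(J) = √(((J² + J²) + 8) + 8) = √((2*J² + 8) + 8) = √((8 + 2*J²) + 8) = √(16 + 2*J²))
E(m, S) = 10 + S (E(m, S) = S - 1*(-10) = S + 10 = 10 + S)
E(A, -18)*F(25) = (10 - 18)*√(16 + 2*25²) = -8*√(16 + 2*625) = -8*√(16 + 1250) = -8*√1266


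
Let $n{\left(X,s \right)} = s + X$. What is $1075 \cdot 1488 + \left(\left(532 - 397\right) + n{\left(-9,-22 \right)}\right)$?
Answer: $1599704$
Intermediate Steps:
$n{\left(X,s \right)} = X + s$
$1075 \cdot 1488 + \left(\left(532 - 397\right) + n{\left(-9,-22 \right)}\right) = 1075 \cdot 1488 + \left(\left(532 - 397\right) - 31\right) = 1599600 + \left(135 - 31\right) = 1599600 + 104 = 1599704$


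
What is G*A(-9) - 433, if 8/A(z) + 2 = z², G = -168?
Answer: -35551/79 ≈ -450.01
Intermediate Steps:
A(z) = 8/(-2 + z²)
G*A(-9) - 433 = -1344/(-2 + (-9)²) - 433 = -1344/(-2 + 81) - 433 = -1344/79 - 433 = -35551/79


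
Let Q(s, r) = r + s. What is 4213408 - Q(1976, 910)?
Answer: 4210522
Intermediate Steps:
4213408 - Q(1976, 910) = 4213408 - (910 + 1976) = 4213408 - 1*2886 = 4213408 - 2886 = 4210522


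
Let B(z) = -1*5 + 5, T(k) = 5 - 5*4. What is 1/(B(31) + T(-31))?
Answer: -1/15 ≈ -0.066667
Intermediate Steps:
T(k) = -15 (T(k) = 5 - 20 = -15)
B(z) = 0 (B(z) = -5 + 5 = 0)
1/(B(31) + T(-31)) = 1/(0 - 15) = 1/(-15) = -1/15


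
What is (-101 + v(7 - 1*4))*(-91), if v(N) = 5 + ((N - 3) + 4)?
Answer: 8372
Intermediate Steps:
v(N) = 6 + N (v(N) = 5 + ((-3 + N) + 4) = 5 + (1 + N) = 6 + N)
(-101 + v(7 - 1*4))*(-91) = (-101 + (6 + (7 - 1*4)))*(-91) = (-101 + (6 + (7 - 4)))*(-91) = (-101 + (6 + 3))*(-91) = (-101 + 9)*(-91) = -92*(-91) = 8372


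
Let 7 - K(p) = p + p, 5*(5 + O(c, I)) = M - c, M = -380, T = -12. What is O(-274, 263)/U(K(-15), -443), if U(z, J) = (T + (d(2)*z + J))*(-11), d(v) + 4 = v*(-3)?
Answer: -131/45375 ≈ -0.0028871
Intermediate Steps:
O(c, I) = -81 - c/5 (O(c, I) = -5 + (-380 - c)/5 = -5 + (-76 - c/5) = -81 - c/5)
K(p) = 7 - 2*p (K(p) = 7 - (p + p) = 7 - 2*p)
d(v) = -4 - 3*v (d(v) = -4 + v*(-3) = -4 - 3*v)
U(z, J) = 132 - 11*J + 110*z (U(z, J) = (-12 + ((-4 - 3*2)*z + J))*(-11) = (-12 + ((-4 - 6)*z + J))*(-11) = (-12 + (-10*z + J))*(-11) = (-12 + (J - 10*z))*(-11) = (-12 + J - 10*z)*(-11) = 132 - 11*J + 110*z)
O(-274, 263)/U(K(-15), -443) = (-81 - 1/5*(-274))/(132 - 11*(-443) + 110*(7 - 2*(-15))) = (-81 + 274/5)/(132 + 4873 + 110*(7 + 30)) = -131/(5*(132 + 4873 + 110*37)) = -131/(5*(132 + 4873 + 4070)) = -131/5/9075 = -131/5*1/9075 = -131/45375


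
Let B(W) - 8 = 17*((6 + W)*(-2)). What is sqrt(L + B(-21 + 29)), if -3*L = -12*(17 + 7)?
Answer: 2*I*sqrt(93) ≈ 19.287*I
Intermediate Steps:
L = 96 (L = -(-4)*(17 + 7) = -(-4)*24 = -1/3*(-288) = 96)
B(W) = -196 - 34*W (B(W) = 8 + 17*((6 + W)*(-2)) = 8 + 17*(-12 - 2*W) = 8 + (-204 - 34*W) = -196 - 34*W)
sqrt(L + B(-21 + 29)) = sqrt(96 + (-196 - 34*(-21 + 29))) = sqrt(96 + (-196 - 34*8)) = sqrt(96 + (-196 - 272)) = sqrt(96 - 468) = sqrt(-372) = 2*I*sqrt(93)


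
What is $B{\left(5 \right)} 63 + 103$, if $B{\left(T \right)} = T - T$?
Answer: $103$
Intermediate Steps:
$B{\left(T \right)} = 0$
$B{\left(5 \right)} 63 + 103 = 0 \cdot 63 + 103 = 0 + 103 = 103$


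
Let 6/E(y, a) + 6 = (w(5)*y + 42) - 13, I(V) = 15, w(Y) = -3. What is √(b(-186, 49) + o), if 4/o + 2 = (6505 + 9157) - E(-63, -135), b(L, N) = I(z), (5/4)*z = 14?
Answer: √41332562449503/1659957 ≈ 3.8730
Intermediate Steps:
z = 56/5 (z = (⅘)*14 = 56/5 ≈ 11.200)
b(L, N) = 15
E(y, a) = 6/(23 - 3*y) (E(y, a) = 6/(-6 + ((-3*y + 42) - 13)) = 6/(-6 + ((42 - 3*y) - 13)) = 6/(-6 + (29 - 3*y)) = 6/(23 - 3*y))
o = 424/1659957 (o = 4/(-2 + ((6505 + 9157) - 6/(23 - 3*(-63)))) = 4/(-2 + (15662 - 6/(23 + 189))) = 4/(-2 + (15662 - 6/212)) = 4/(-2 + (15662 - 1*3/106)) = 4/(-2 + (15662 - 3/106)) = 4/(-2 + 1660169/106) = 4/(1659957/106) = 4*(106/1659957) = 424/1659957 ≈ 0.00025543)
√(b(-186, 49) + o) = √(15 + 424/1659957) = √(24899779/1659957) = √41332562449503/1659957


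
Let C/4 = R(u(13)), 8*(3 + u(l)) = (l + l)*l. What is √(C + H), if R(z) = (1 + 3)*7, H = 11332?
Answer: 2*√2861 ≈ 106.98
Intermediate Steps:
u(l) = -3 + l²/4 (u(l) = -3 + ((l + l)*l)/8 = -3 + ((2*l)*l)/8 = -3 + (2*l²)/8 = -3 + l²/4)
R(z) = 28 (R(z) = 4*7 = 28)
C = 112 (C = 4*28 = 112)
√(C + H) = √(112 + 11332) = √11444 = 2*√2861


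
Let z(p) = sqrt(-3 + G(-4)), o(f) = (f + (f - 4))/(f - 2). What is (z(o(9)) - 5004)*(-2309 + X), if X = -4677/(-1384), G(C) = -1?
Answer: 3991914729/346 - 3190979*I/692 ≈ 1.1537e+7 - 4611.2*I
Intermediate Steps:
X = 4677/1384 (X = -4677*(-1/1384) = 4677/1384 ≈ 3.3793)
o(f) = (-4 + 2*f)/(-2 + f) (o(f) = (f + (-4 + f))/(-2 + f) = (-4 + 2*f)/(-2 + f))
z(p) = 2*I (z(p) = sqrt(-3 - 1) = sqrt(-4) = 2*I)
(z(o(9)) - 5004)*(-2309 + X) = (2*I - 5004)*(-2309 + 4677/1384) = (-5004 + 2*I)*(-3190979/1384) = 3991914729/346 - 3190979*I/692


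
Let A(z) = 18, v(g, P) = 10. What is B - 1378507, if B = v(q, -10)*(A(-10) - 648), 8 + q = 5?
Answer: -1384807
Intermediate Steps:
q = -3 (q = -8 + 5 = -3)
B = -6300 (B = 10*(18 - 648) = 10*(-630) = -6300)
B - 1378507 = -6300 - 1378507 = -1384807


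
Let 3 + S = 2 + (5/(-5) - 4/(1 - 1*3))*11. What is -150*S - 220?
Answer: -1720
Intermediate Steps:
S = 10 (S = -3 + (2 + (5/(-5) - 4/(1 - 1*3))*11) = -3 + (2 + (5*(-⅕) - 4/(1 - 3))*11) = -3 + (2 + (-1 - 4/(-2))*11) = -3 + (2 + (-1 - 4*(-½))*11) = -3 + (2 + (-1 + 2)*11) = -3 + (2 + 1*11) = -3 + (2 + 11) = -3 + 13 = 10)
-150*S - 220 = -150*10 - 220 = -1500 - 220 = -1720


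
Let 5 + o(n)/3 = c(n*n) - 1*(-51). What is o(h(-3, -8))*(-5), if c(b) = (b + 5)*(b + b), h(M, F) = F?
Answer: -133170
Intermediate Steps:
c(b) = 2*b*(5 + b) (c(b) = (5 + b)*(2*b) = 2*b*(5 + b))
o(n) = 138 + 6*n²*(5 + n²) (o(n) = -15 + 3*(2*(n*n)*(5 + n*n) - 1*(-51)) = -15 + 3*(2*n²*(5 + n²) + 51) = -15 + 3*(51 + 2*n²*(5 + n²)) = -15 + (153 + 6*n²*(5 + n²)) = 138 + 6*n²*(5 + n²))
o(h(-3, -8))*(-5) = (138 + 6*(-8)²*(5 + (-8)²))*(-5) = (138 + 6*64*(5 + 64))*(-5) = (138 + 6*64*69)*(-5) = (138 + 26496)*(-5) = 26634*(-5) = -133170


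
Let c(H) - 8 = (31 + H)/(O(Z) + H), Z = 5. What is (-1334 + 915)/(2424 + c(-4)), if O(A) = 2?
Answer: -838/4837 ≈ -0.17325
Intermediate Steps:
c(H) = 8 + (31 + H)/(2 + H)
(-1334 + 915)/(2424 + c(-4)) = (-1334 + 915)/(2424 + (47 + 9*(-4))/(2 - 4)) = -419/(2424 + (47 - 36)/(-2)) = -419/(2424 - 1/2*11) = -419/(2424 - 11/2) = -419/4837/2 = -419*2/4837 = -838/4837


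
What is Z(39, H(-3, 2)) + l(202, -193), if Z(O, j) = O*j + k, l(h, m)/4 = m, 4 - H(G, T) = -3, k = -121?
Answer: -620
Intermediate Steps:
H(G, T) = 7 (H(G, T) = 4 - 1*(-3) = 4 + 3 = 7)
l(h, m) = 4*m
Z(O, j) = -121 + O*j (Z(O, j) = O*j - 121 = -121 + O*j)
Z(39, H(-3, 2)) + l(202, -193) = (-121 + 39*7) + 4*(-193) = (-121 + 273) - 772 = 152 - 772 = -620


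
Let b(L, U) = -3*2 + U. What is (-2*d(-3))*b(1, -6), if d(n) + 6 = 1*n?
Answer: -216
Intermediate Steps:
b(L, U) = -6 + U
d(n) = -6 + n (d(n) = -6 + 1*n = -6 + n)
(-2*d(-3))*b(1, -6) = (-2*(-6 - 3))*(-6 - 6) = -2*(-9)*(-12) = 18*(-12) = -216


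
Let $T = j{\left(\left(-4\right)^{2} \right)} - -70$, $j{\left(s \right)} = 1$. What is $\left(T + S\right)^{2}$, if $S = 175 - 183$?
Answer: $3969$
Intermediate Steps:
$S = -8$ ($S = 175 - 183 = -8$)
$T = 71$ ($T = 1 - -70 = 1 + 70 = 71$)
$\left(T + S\right)^{2} = \left(71 - 8\right)^{2} = 63^{2} = 3969$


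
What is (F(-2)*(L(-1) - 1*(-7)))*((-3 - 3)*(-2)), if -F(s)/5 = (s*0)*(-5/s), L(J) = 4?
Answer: 0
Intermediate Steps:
F(s) = 0 (F(s) = -5*s*0*(-5/s) = -0*(-5/s) = -5*0 = 0)
(F(-2)*(L(-1) - 1*(-7)))*((-3 - 3)*(-2)) = (0*(4 - 1*(-7)))*((-3 - 3)*(-2)) = (0*(4 + 7))*(-6*(-2)) = (0*11)*12 = 0*12 = 0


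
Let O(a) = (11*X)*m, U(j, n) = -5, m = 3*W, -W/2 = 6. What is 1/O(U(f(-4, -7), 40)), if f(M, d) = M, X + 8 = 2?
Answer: 1/2376 ≈ 0.00042088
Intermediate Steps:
X = -6 (X = -8 + 2 = -6)
W = -12 (W = -2*6 = -12)
m = -36 (m = 3*(-12) = -36)
O(a) = 2376 (O(a) = (11*(-6))*(-36) = -66*(-36) = 2376)
1/O(U(f(-4, -7), 40)) = 1/2376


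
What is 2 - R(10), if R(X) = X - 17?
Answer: 9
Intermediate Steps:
R(X) = -17 + X
2 - R(10) = 2 - (-17 + 10) = 2 - 1*(-7) = 2 + 7 = 9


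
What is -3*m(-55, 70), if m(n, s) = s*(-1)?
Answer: 210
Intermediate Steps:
m(n, s) = -s
-3*m(-55, 70) = -(-3)*70 = -3*(-70) = 210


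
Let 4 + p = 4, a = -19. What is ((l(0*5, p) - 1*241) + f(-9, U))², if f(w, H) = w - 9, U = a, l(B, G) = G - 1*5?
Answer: 69696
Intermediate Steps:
p = 0 (p = -4 + 4 = 0)
l(B, G) = -5 + G (l(B, G) = G - 5 = -5 + G)
U = -19
f(w, H) = -9 + w
((l(0*5, p) - 1*241) + f(-9, U))² = (((-5 + 0) - 1*241) + (-9 - 9))² = ((-5 - 241) - 18)² = (-246 - 18)² = (-264)² = 69696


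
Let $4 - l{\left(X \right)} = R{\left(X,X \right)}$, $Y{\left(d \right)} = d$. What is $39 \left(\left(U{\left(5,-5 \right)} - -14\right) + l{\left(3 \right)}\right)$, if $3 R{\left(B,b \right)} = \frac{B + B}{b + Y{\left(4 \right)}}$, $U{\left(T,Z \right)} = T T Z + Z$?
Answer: $- \frac{30654}{7} \approx -4379.1$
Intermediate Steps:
$U{\left(T,Z \right)} = Z + Z T^{2}$ ($U{\left(T,Z \right)} = T^{2} Z + Z = Z T^{2} + Z = Z + Z T^{2}$)
$R{\left(B,b \right)} = \frac{2 B}{3 \left(4 + b\right)}$ ($R{\left(B,b \right)} = \frac{\left(B + B\right) \frac{1}{b + 4}}{3} = \frac{2 B \frac{1}{4 + b}}{3} = \frac{2 B}{3 \left(4 + b\right)}$)
$l{\left(X \right)} = 4 - \frac{2 X}{3 \left(4 + X\right)}$
$39 \left(\left(U{\left(5,-5 \right)} - -14\right) + l{\left(3 \right)}\right) = 39 \left(\left(- 5 \left(1 + 5^{2}\right) - -14\right) + \frac{2 \left(24 + 5 \cdot 3\right)}{3 \left(4 + 3\right)}\right) = 39 \left(\left(- 5 \left(1 + 25\right) + 14\right) + \frac{2 \left(24 + 15\right)}{3 \cdot 7}\right) = 39 \left(\left(\left(-5\right) 26 + 14\right) + \frac{2}{3} \cdot \frac{1}{7} \cdot 39\right) = 39 \left(\left(-130 + 14\right) + \frac{26}{7}\right) = 39 \left(-116 + \frac{26}{7}\right) = 39 \left(- \frac{786}{7}\right) = - \frac{30654}{7}$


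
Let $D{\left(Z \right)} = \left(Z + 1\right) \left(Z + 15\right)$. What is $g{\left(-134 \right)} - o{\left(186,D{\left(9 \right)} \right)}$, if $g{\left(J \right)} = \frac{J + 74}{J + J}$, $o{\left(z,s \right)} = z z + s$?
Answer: $- \frac{2333997}{67} \approx -34836.0$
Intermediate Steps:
$D{\left(Z \right)} = \left(1 + Z\right) \left(15 + Z\right)$
$o{\left(z,s \right)} = s + z^{2}$ ($o{\left(z,s \right)} = z^{2} + s = s + z^{2}$)
$g{\left(J \right)} = \frac{74 + J}{2 J}$
$g{\left(-134 \right)} - o{\left(186,D{\left(9 \right)} \right)} = \frac{74 - 134}{2 \left(-134\right)} - \left(\left(15 + 9^{2} + 16 \cdot 9\right) + 186^{2}\right) = \frac{1}{2} \left(- \frac{1}{134}\right) \left(-60\right) - \left(\left(15 + 81 + 144\right) + 34596\right) = \frac{15}{67} - \left(240 + 34596\right) = \frac{15}{67} - 34836 = - \frac{2333997}{67}$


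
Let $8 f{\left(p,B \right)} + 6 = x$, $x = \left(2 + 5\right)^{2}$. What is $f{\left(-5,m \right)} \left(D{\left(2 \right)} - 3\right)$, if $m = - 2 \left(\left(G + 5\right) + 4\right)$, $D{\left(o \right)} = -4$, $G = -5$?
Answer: $- \frac{301}{8} \approx -37.625$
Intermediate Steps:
$m = -8$ ($m = - 2 \left(\left(-5 + 5\right) + 4\right) = - 2 \left(0 + 4\right) = \left(-2\right) 4 = -8$)
$x = 49$ ($x = 7^{2} = 49$)
$f{\left(p,B \right)} = \frac{43}{8}$ ($f{\left(p,B \right)} = - \frac{3}{4} + \frac{1}{8} \cdot 49 = - \frac{3}{4} + \frac{49}{8} = \frac{43}{8}$)
$f{\left(-5,m \right)} \left(D{\left(2 \right)} - 3\right) = \frac{43 \left(-4 - 3\right)}{8} = \frac{43}{8} \left(-7\right) = - \frac{301}{8}$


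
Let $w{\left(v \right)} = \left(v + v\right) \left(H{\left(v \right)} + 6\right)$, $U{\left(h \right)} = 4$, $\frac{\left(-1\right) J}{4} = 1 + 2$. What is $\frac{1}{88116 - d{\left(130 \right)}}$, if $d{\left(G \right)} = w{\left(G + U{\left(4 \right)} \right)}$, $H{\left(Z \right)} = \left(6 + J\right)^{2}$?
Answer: $\frac{1}{76860} \approx 1.3011 \cdot 10^{-5}$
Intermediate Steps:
$J = -12$ ($J = - 4 \left(1 + 2\right) = \left(-4\right) 3 = -12$)
$H{\left(Z \right)} = 36$ ($H{\left(Z \right)} = \left(6 - 12\right)^{2} = \left(-6\right)^{2} = 36$)
$w{\left(v \right)} = 84 v$ ($w{\left(v \right)} = \left(v + v\right) \left(36 + 6\right) = 2 v 42 = 84 v$)
$d{\left(G \right)} = 336 + 84 G$ ($d{\left(G \right)} = 84 \left(G + 4\right) = 84 \left(4 + G\right) = 336 + 84 G$)
$\frac{1}{88116 - d{\left(130 \right)}} = \frac{1}{88116 - \left(336 + 84 \cdot 130\right)} = \frac{1}{88116 - \left(336 + 10920\right)} = \frac{1}{88116 - 11256} = \frac{1}{76860}$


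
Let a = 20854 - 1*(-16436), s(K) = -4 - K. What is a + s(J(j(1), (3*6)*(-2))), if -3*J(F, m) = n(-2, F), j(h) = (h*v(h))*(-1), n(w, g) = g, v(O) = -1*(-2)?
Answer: 111856/3 ≈ 37285.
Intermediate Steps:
v(O) = 2
j(h) = -2*h (j(h) = (h*2)*(-1) = (2*h)*(-1) = -2*h)
J(F, m) = -F/3
a = 37290 (a = 20854 + 16436 = 37290)
a + s(J(j(1), (3*6)*(-2))) = 37290 + (-4 - (-1)*(-2*1)/3) = 37290 + (-4 - (-1)*(-2)/3) = 37290 + (-4 - 1*⅔) = 37290 + (-4 - ⅔) = 37290 - 14/3 = 111856/3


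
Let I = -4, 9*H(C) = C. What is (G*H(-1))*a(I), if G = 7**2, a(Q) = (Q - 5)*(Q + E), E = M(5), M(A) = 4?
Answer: 0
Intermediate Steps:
H(C) = C/9
E = 4
a(Q) = (-5 + Q)*(4 + Q) (a(Q) = (Q - 5)*(Q + 4) = (-5 + Q)*(4 + Q))
G = 49
(G*H(-1))*a(I) = (49*((1/9)*(-1)))*(-20 + (-4)**2 - 1*(-4)) = (49*(-1/9))*(-20 + 16 + 4) = -49/9*0 = 0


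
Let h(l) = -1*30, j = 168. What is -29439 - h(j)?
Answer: -29409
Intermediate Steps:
h(l) = -30
-29439 - h(j) = -29439 - 1*(-30) = -29439 + 30 = -29409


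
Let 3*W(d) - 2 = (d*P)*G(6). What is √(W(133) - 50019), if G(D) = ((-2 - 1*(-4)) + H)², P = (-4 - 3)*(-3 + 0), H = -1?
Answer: I*√441786/3 ≈ 221.56*I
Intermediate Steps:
P = 21 (P = -7*(-3) = 21)
G(D) = 1 (G(D) = ((-2 - 1*(-4)) - 1)² = ((-2 + 4) - 1)² = (2 - 1)² = 1² = 1)
W(d) = ⅔ + 7*d (W(d) = ⅔ + ((d*21)*1)/3 = ⅔ + ((21*d)*1)/3 = ⅔ + (21*d)/3 = ⅔ + 7*d)
√(W(133) - 50019) = √((⅔ + 7*133) - 50019) = √((⅔ + 931) - 50019) = √(2795/3 - 50019) = √(-147262/3) = I*√441786/3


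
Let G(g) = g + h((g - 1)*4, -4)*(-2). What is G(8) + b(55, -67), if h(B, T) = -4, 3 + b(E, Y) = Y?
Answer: -54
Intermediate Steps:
b(E, Y) = -3 + Y
G(g) = 8 + g (G(g) = g - 4*(-2) = g + 8 = 8 + g)
G(8) + b(55, -67) = (8 + 8) + (-3 - 67) = 16 - 70 = -54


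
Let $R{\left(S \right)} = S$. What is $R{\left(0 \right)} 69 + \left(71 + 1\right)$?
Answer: $72$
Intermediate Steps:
$R{\left(0 \right)} 69 + \left(71 + 1\right) = 0 \cdot 69 + \left(71 + 1\right) = 0 + 72 = 72$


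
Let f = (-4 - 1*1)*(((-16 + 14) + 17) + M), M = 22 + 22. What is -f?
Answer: 295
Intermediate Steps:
M = 44
f = -295 (f = (-4 - 1*1)*(((-16 + 14) + 17) + 44) = (-4 - 1)*((-2 + 17) + 44) = -5*(15 + 44) = -5*59 = -295)
-f = -1*(-295) = 295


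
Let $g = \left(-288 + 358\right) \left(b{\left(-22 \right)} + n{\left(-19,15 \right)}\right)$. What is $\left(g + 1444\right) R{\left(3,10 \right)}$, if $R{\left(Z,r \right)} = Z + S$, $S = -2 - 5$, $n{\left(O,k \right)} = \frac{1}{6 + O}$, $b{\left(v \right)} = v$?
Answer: $\frac{5272}{13} \approx 405.54$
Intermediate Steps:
$S = -7$ ($S = -2 - 5 = -7$)
$R{\left(Z,r \right)} = -7 + Z$ ($R{\left(Z,r \right)} = Z - 7 = -7 + Z$)
$g = - \frac{20090}{13}$ ($g = \left(-288 + 358\right) \left(-22 + \frac{1}{6 - 19}\right) = 70 \left(-22 + \frac{1}{-13}\right) = 70 \left(-22 - \frac{1}{13}\right) = 70 \left(- \frac{287}{13}\right) = - \frac{20090}{13} \approx -1545.4$)
$\left(g + 1444\right) R{\left(3,10 \right)} = \left(- \frac{20090}{13} + 1444\right) \left(-7 + 3\right) = \left(- \frac{1318}{13}\right) \left(-4\right) = \frac{5272}{13}$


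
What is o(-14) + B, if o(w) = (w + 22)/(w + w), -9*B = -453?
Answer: 1051/21 ≈ 50.048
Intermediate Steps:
B = 151/3 (B = -⅑*(-453) = 151/3 ≈ 50.333)
o(w) = (22 + w)/(2*w) (o(w) = (22 + w)/((2*w)) = (22 + w)*(1/(2*w)) = (22 + w)/(2*w))
o(-14) + B = (½)*(22 - 14)/(-14) + 151/3 = (½)*(-1/14)*8 + 151/3 = -2/7 + 151/3 = 1051/21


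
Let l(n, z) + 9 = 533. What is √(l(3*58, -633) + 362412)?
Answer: 2*√90734 ≈ 602.44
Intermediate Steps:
l(n, z) = 524 (l(n, z) = -9 + 533 = 524)
√(l(3*58, -633) + 362412) = √(524 + 362412) = √362936 = 2*√90734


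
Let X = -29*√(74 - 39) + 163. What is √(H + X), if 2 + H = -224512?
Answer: √(-224351 - 29*√35) ≈ 473.84*I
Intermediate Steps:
H = -224514 (H = -2 - 224512 = -224514)
X = 163 - 29*√35 (X = -29*√35 + 163 = 163 - 29*√35 ≈ -8.5663)
√(H + X) = √(-224514 + (163 - 29*√35)) = √(-224351 - 29*√35)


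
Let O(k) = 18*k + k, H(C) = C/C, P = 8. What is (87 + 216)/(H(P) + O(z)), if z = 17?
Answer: 101/108 ≈ 0.93519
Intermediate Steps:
H(C) = 1
O(k) = 19*k
(87 + 216)/(H(P) + O(z)) = (87 + 216)/(1 + 19*17) = 303/(1 + 323) = 303/324 = 303*(1/324) = 101/108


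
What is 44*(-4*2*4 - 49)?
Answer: -3564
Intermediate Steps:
44*(-4*2*4 - 49) = 44*(-8*4 - 49) = 44*(-32 - 49) = 44*(-81) = -3564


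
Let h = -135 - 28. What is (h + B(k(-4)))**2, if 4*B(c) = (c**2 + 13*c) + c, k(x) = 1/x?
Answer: 109977169/4096 ≈ 26850.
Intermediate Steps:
B(c) = c**2/4 + 7*c/2 (B(c) = ((c**2 + 13*c) + c)/4 = (c**2 + 14*c)/4 = c**2/4 + 7*c/2)
h = -163
(h + B(k(-4)))**2 = (-163 + (1/4)*(14 + 1/(-4))/(-4))**2 = (-163 + (1/4)*(-1/4)*(14 - 1/4))**2 = (-163 + (1/4)*(-1/4)*(55/4))**2 = (-163 - 55/64)**2 = (-10487/64)**2 = 109977169/4096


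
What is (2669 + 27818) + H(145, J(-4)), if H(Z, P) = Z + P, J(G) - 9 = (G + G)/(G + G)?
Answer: 30642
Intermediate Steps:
J(G) = 10 (J(G) = 9 + (G + G)/(G + G) = 9 + (2*G)/((2*G)) = 9 + (2*G)*(1/(2*G)) = 9 + 1 = 10)
H(Z, P) = P + Z
(2669 + 27818) + H(145, J(-4)) = (2669 + 27818) + (10 + 145) = 30487 + 155 = 30642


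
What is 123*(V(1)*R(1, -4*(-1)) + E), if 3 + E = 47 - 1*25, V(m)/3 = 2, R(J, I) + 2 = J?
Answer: 1599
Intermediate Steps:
R(J, I) = -2 + J
V(m) = 6 (V(m) = 3*2 = 6)
E = 19 (E = -3 + (47 - 1*25) = -3 + (47 - 25) = -3 + 22 = 19)
123*(V(1)*R(1, -4*(-1)) + E) = 123*(6*(-2 + 1) + 19) = 123*(6*(-1) + 19) = 123*(-6 + 19) = 123*13 = 1599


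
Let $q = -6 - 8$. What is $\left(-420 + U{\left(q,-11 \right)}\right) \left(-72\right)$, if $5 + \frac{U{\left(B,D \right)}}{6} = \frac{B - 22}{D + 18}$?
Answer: $\frac{242352}{7} \approx 34622.0$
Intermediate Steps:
$q = -14$
$U{\left(B,D \right)} = -30 + \frac{6 \left(-22 + B\right)}{18 + D}$ ($U{\left(B,D \right)} = -30 + 6 \frac{B - 22}{D + 18} = -30 + 6 \frac{-22 + B}{18 + D} = -30 + \frac{6 \left(-22 + B\right)}{18 + D}$)
$\left(-420 + U{\left(q,-11 \right)}\right) \left(-72\right) = \left(-420 + \frac{6 \left(-112 - 14 - -55\right)}{18 - 11}\right) \left(-72\right) = \left(-420 + \frac{6 \left(-112 - 14 + 55\right)}{7}\right) \left(-72\right) = \left(-420 + 6 \cdot \frac{1}{7} \left(-71\right)\right) \left(-72\right) = \left(-420 - \frac{426}{7}\right) \left(-72\right) = \left(- \frac{3366}{7}\right) \left(-72\right) = \frac{242352}{7}$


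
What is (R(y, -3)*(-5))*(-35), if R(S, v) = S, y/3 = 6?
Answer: 3150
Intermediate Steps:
y = 18 (y = 3*6 = 18)
(R(y, -3)*(-5))*(-35) = (18*(-5))*(-35) = -90*(-35) = 3150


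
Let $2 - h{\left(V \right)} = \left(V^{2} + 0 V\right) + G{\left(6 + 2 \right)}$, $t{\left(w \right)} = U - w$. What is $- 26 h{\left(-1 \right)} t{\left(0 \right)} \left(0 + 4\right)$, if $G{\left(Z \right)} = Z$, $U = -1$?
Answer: $-728$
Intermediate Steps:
$t{\left(w \right)} = -1 - w$
$h{\left(V \right)} = -6 - V^{2}$ ($h{\left(V \right)} = 2 - \left(\left(V^{2} + 0 V\right) + \left(6 + 2\right)\right) = 2 - \left(\left(V^{2} + 0\right) + 8\right) = 2 - \left(V^{2} + 8\right) = 2 - \left(8 + V^{2}\right) = -6 - V^{2}$)
$- 26 h{\left(-1 \right)} t{\left(0 \right)} \left(0 + 4\right) = - 26 \left(-6 - \left(-1\right)^{2}\right) \left(-1 - 0\right) \left(0 + 4\right) = - 26 \left(-6 - 1\right) \left(-1 + 0\right) 4 = - 26 \left(-6 - 1\right) \left(\left(-1\right) 4\right) = \left(-26\right) \left(-7\right) \left(-4\right) = 182 \left(-4\right) = -728$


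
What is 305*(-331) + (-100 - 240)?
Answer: -101295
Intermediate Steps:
305*(-331) + (-100 - 240) = -100955 - 340 = -101295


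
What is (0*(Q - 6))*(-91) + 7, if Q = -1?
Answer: 7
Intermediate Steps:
(0*(Q - 6))*(-91) + 7 = (0*(-1 - 6))*(-91) + 7 = (0*(-7))*(-91) + 7 = 0*(-91) + 7 = 0 + 7 = 7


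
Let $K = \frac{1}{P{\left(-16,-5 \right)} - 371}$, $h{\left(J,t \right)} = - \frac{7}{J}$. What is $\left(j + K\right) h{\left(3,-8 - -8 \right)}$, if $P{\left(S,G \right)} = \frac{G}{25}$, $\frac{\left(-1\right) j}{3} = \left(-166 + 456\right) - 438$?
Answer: $- \frac{5768413}{5568} \approx -1036.0$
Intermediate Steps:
$j = 444$ ($j = - 3 \left(\left(-166 + 456\right) - 438\right) = - 3 \left(290 - 438\right) = \left(-3\right) \left(-148\right) = 444$)
$P{\left(S,G \right)} = \frac{G}{25}$ ($P{\left(S,G \right)} = G \frac{1}{25} = \frac{G}{25}$)
$K = - \frac{5}{1856}$ ($K = \frac{1}{\frac{1}{25} \left(-5\right) - 371} = \frac{1}{- \frac{1}{5} - 371} = \frac{1}{- \frac{1856}{5}} = - \frac{5}{1856} \approx -0.002694$)
$\left(j + K\right) h{\left(3,-8 - -8 \right)} = \left(444 - \frac{5}{1856}\right) \left(- \frac{7}{3}\right) = \frac{824059 \left(\left(-7\right) \frac{1}{3}\right)}{1856} = \frac{824059}{1856} \left(- \frac{7}{3}\right) = - \frac{5768413}{5568}$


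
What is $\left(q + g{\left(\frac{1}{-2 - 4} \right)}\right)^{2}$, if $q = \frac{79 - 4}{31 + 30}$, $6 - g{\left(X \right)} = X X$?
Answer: $\frac{250114225}{4822416} \approx 51.865$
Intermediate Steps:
$g{\left(X \right)} = 6 - X^{2}$ ($g{\left(X \right)} = 6 - X X = 6 - X^{2}$)
$q = \frac{75}{61} \approx 1.2295$
$\left(q + g{\left(\frac{1}{-2 - 4} \right)}\right)^{2} = \left(\frac{75}{61} + \left(6 - \left(\frac{1}{-2 - 4}\right)^{2}\right)\right)^{2} = \left(\frac{75}{61} + \left(6 - \left(\frac{1}{-6}\right)^{2}\right)\right)^{2} = \left(\frac{75}{61} + \left(6 - \left(- \frac{1}{6}\right)^{2}\right)\right)^{2} = \left(\frac{75}{61} + \left(6 - \frac{1}{36}\right)\right)^{2} = \left(\frac{75}{61} + \frac{215}{36}\right)^{2} = \left(\frac{15815}{2196}\right)^{2} = \frac{250114225}{4822416}$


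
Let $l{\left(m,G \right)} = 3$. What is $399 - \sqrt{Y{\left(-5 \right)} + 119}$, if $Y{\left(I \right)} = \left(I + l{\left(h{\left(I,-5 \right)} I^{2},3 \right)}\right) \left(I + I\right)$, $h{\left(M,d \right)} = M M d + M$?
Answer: $399 - \sqrt{139} \approx 387.21$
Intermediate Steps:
$h{\left(M,d \right)} = M + d M^{2}$ ($h{\left(M,d \right)} = M^{2} d + M = d M^{2} + M = M + d M^{2}$)
$Y{\left(I \right)} = 2 I \left(3 + I\right)$ ($Y{\left(I \right)} = \left(I + 3\right) \left(I + I\right) = \left(3 + I\right) 2 I = 2 I \left(3 + I\right)$)
$399 - \sqrt{Y{\left(-5 \right)} + 119} = 399 - \sqrt{2 \left(-5\right) \left(3 - 5\right) + 119} = 399 - \sqrt{2 \left(-5\right) \left(-2\right) + 119} = 399 - \sqrt{20 + 119} = 399 - \sqrt{139}$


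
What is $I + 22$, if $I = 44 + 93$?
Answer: $159$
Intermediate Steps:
$I = 137$
$I + 22 = 137 + 22 = 159$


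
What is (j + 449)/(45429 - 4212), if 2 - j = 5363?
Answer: -4912/41217 ≈ -0.11917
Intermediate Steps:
j = -5361 (j = 2 - 1*5363 = 2 - 5363 = -5361)
(j + 449)/(45429 - 4212) = (-5361 + 449)/(45429 - 4212) = -4912/41217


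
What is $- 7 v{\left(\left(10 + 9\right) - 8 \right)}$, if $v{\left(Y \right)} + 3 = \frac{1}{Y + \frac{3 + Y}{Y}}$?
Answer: $\frac{2758}{135} \approx 20.43$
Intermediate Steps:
$v{\left(Y \right)} = -3 + \frac{1}{Y + \frac{3 + Y}{Y}}$
$- 7 v{\left(\left(10 + 9\right) - 8 \right)} = - 7 \frac{-9 - 3 \left(\left(10 + 9\right) - 8\right)^{2} - 2 \left(\left(10 + 9\right) - 8\right)}{3 + \left(\left(10 + 9\right) - 8\right) + \left(\left(10 + 9\right) - 8\right)^{2}} = - 7 \frac{-9 - 3 \left(19 - 8\right)^{2} - 2 \left(19 - 8\right)}{3 + \left(19 - 8\right) + \left(19 - 8\right)^{2}} = - 7 \frac{-9 - 3 \cdot 11^{2} - 22}{3 + 11 + 11^{2}} = - 7 \frac{-9 - 363 - 22}{3 + 11 + 121} = - 7 \frac{-9 - 363 - 22}{135} = - 7 \cdot \frac{1}{135} \left(-394\right) = \left(-7\right) \left(- \frac{394}{135}\right) = \frac{2758}{135}$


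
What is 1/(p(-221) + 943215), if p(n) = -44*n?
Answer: 1/952939 ≈ 1.0494e-6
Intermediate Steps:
1/(p(-221) + 943215) = 1/(-44*(-221) + 943215) = 1/(9724 + 943215) = 1/952939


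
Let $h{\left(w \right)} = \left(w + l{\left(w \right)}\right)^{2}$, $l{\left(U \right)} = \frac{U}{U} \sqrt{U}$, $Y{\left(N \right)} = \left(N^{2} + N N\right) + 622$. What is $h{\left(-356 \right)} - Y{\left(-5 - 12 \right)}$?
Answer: $125180 - 1424 i \sqrt{89} \approx 1.2518 \cdot 10^{5} - 13434.0 i$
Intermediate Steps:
$Y{\left(N \right)} = 622 + 2 N^{2}$ ($Y{\left(N \right)} = \left(N^{2} + N^{2}\right) + 622 = 2 N^{2} + 622 = 622 + 2 N^{2}$)
$l{\left(U \right)} = \sqrt{U}$ ($l{\left(U \right)} = 1 \sqrt{U} = \sqrt{U}$)
$h{\left(w \right)} = \left(w + \sqrt{w}\right)^{2}$
$h{\left(-356 \right)} - Y{\left(-5 - 12 \right)} = \left(-356 + \sqrt{-356}\right)^{2} - \left(622 + 2 \left(-5 - 12\right)^{2}\right) = \left(-356 + 2 i \sqrt{89}\right)^{2} - \left(622 + 2 \left(-17\right)^{2}\right) = \left(-356 + 2 i \sqrt{89}\right)^{2} - \left(622 + 2 \cdot 289\right) = \left(-356 + 2 i \sqrt{89}\right)^{2} - \left(622 + 578\right) = \left(-356 + 2 i \sqrt{89}\right)^{2} - 1200 = -1200 + \left(-356 + 2 i \sqrt{89}\right)^{2}$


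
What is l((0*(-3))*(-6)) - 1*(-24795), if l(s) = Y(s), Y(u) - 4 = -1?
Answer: 24798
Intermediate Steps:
Y(u) = 3 (Y(u) = 4 - 1 = 3)
l(s) = 3
l((0*(-3))*(-6)) - 1*(-24795) = 3 - 1*(-24795) = 3 + 24795 = 24798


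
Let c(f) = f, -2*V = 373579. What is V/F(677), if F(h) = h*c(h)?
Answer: -373579/916658 ≈ -0.40754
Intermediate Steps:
V = -373579/2 (V = -1/2*373579 = -373579/2 ≈ -1.8679e+5)
F(h) = h**2 (F(h) = h*h = h**2)
V/F(677) = -373579/(2*(677**2)) = -373579/2/458329 = -373579/2*1/458329 = -373579/916658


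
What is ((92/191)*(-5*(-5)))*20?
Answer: 46000/191 ≈ 240.84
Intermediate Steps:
((92/191)*(-5*(-5)))*20 = ((92*(1/191))*25)*20 = ((92/191)*25)*20 = (2300/191)*20 = 46000/191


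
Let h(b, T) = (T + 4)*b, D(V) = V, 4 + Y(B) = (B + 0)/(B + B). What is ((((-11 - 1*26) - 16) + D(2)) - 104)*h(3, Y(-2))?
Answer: -465/2 ≈ -232.50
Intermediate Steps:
Y(B) = -7/2 (Y(B) = -4 + (B + 0)/(B + B) = -4 + B/((2*B)) = -4 + B*(1/(2*B)) = -4 + ½ = -7/2)
h(b, T) = b*(4 + T) (h(b, T) = (4 + T)*b = b*(4 + T))
((((-11 - 1*26) - 16) + D(2)) - 104)*h(3, Y(-2)) = ((((-11 - 1*26) - 16) + 2) - 104)*(3*(4 - 7/2)) = ((((-11 - 26) - 16) + 2) - 104)*(3*(½)) = (((-37 - 16) + 2) - 104)*(3/2) = ((-53 + 2) - 104)*(3/2) = (-51 - 104)*(3/2) = -155*3/2 = -465/2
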